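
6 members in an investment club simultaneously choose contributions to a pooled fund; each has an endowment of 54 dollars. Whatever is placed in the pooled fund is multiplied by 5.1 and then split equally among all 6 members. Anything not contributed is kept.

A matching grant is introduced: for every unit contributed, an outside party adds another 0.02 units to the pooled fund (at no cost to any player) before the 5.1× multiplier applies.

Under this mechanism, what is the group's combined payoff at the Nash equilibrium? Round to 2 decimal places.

Even with the mechanism, each unit contributed returns only 5.1 × 1.02 / 6 = 0.8670 per unit of net cost, so contributing nothing is still dominant.
Everyone keeps their endowment and the group total is 6 × 54 = 324.

324.00 dollars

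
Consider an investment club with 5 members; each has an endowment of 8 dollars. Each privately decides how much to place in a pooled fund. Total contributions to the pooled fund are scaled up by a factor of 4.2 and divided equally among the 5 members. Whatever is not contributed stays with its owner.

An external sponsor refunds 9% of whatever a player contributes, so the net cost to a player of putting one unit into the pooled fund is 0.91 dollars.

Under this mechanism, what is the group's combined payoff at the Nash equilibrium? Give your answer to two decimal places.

Even with the mechanism, each unit contributed returns only (4.2/5) / 0.91 = 0.9231 per unit of net cost, so contributing nothing is still dominant.
Everyone keeps their endowment and the group total is 5 × 8 = 40.

40.00 dollars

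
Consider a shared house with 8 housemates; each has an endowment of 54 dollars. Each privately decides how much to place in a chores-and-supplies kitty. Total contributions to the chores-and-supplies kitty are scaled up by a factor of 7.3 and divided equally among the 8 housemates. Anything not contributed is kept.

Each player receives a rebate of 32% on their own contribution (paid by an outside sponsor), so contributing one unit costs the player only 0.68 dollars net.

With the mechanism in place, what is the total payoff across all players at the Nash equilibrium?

Under the mechanism each unit contributed yields (7.3/8) / 0.68 = 1.3419 back to its contributor per unit of net cost, which exceeds 1, making full contribution the dominant choice for everyone.
So the Nash equilibrium is full contribution by all 8; the group earns 8 × (54 × 0.32 + 7.3 × 54) = 3291.84.

3291.84 dollars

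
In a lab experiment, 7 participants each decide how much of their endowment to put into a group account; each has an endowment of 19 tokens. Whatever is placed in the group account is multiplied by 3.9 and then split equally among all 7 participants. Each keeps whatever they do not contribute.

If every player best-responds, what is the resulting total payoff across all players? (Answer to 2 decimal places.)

Each contributed unit returns 3.9/7 = 0.5571 to its contributor — below 1 — so contributing 0 is dominant for every player. At the Nash equilibrium everyone keeps their 19, and the group total is 7 × 19 = 133.

133.00 tokens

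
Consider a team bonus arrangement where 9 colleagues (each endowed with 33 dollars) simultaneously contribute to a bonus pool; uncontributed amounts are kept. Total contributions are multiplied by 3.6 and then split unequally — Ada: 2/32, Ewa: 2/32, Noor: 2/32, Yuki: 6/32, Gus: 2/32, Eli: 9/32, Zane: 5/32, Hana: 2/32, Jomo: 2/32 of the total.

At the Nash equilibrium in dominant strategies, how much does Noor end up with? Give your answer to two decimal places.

40.43 dollars

Player j's private return per contributed unit is 3.6 × (j's share). Contributing is weakly dominant for j when that share is at least 1/3.6 = 0.2778, and contributing 0 is dominant otherwise.
Only Eli (9/32) clears that bar, contributing 33; the remaining 8 contribute 0. Total contributed: 33.
Noor keeps 33 and receives 3.6 × 33 × 2/32 = 7.43 from the bonus pool, for a payoff of 40.43.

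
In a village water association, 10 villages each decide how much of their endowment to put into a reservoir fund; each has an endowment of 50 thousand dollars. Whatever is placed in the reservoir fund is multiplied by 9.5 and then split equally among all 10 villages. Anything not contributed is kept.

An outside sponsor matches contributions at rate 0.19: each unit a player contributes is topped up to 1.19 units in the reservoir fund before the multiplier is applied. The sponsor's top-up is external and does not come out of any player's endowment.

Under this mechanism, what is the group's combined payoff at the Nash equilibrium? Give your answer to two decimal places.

5652.50 thousand dollars

Under the mechanism each unit contributed yields 9.5 × 1.19 / 10 = 1.1305 back to its contributor per unit of net cost, which exceeds 1, making full contribution the dominant choice for everyone.
At the Nash equilibrium everyone contributes 50. Group total payoff = 9.5 × 1.19 × 500 = 5652.50.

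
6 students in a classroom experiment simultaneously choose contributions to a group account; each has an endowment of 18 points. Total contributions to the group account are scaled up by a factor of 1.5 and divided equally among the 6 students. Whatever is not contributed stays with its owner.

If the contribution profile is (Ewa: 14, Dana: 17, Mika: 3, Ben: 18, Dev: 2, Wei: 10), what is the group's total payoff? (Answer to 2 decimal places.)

140.00 points

Total contributed: 14 + 17 + 3 + 18 + 2 + 10 = 64; total kept: 6 × 18 − 64 = 44.
The group account pays out 1.5 × 64 = 96.00 in aggregate.
Group total = 44 + 96.00 = 140.00.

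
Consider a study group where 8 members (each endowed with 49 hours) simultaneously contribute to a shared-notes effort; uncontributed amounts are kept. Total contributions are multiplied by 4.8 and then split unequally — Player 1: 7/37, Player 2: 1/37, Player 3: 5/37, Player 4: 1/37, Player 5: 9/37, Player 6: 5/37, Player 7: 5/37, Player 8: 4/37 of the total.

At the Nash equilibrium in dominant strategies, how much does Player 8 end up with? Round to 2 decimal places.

74.43 hours

Each unit j contributes comes back to j as 4.8 × (j's share), so j prefers to contribute only if that share exceeds 1/4.8 = 0.2083; otherwise keeping the unit dominates.
Player 5 alone (share 9/37) is above the threshold, contributing 49; the remaining 7 contribute 0. Total contributed: 49.
Player 8 keeps 49 and receives 4.8 × 49 × 4/37 = 25.43 from the shared-notes effort, for a payoff of 74.43.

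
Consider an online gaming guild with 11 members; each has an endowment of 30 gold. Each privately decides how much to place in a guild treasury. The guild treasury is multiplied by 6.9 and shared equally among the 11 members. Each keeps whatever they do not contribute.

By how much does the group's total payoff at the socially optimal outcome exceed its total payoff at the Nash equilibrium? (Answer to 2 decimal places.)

Each contributed unit returns 6.9/11 = 0.6273 to its contributor — below 1 — so contributing 0 is dominant for every player. At the Nash equilibrium everyone keeps their 30, and the group total is 11 × 30 = 330.
Each contributed unit returns 6.900 to the group as a whole (0.6273 to each of 11 players), which exceeds 1, so the social optimum is full contribution: group total = 6.900 × 330 = 2277.00.
Efficiency loss = 2277.00 − 330 = 1947.00.

1947.00 gold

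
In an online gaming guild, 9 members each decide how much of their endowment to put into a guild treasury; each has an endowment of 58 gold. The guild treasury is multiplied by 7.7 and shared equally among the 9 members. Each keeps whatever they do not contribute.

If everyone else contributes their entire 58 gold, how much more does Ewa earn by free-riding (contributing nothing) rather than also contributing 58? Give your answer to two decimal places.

Switching from a contribution of 58 to 0 lets Ewa keep an extra 58 gold, but lowers the guild treasury by 58, which costs Ewa their own share of that drop: 7.7/9 × 58 = 49.62.
Net gain = 58 − 49.62 = 8.38. The private return per contributed unit (0.8556) is below 1, so free-riding is indeed the best response regardless of what the others do.

8.38 gold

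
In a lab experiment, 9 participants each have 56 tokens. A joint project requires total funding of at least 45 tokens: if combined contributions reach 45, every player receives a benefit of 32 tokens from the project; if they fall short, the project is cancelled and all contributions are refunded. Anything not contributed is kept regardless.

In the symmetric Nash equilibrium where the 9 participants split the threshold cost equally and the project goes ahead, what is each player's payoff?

83 tokens

Equal share of the threshold: 45/9 = 5.
At this profile no one gains by cutting their contribution: any cut drops the total below 45, the project is cancelled, contributions are refunded, and the deviator ends with 56, which is less than 56 − 5 + 32 = 83. Contributing more than 5 just wastes the excess. So contributing exactly 5 is a best response.
Each player's payoff: 56 − 5 + 32 = 83.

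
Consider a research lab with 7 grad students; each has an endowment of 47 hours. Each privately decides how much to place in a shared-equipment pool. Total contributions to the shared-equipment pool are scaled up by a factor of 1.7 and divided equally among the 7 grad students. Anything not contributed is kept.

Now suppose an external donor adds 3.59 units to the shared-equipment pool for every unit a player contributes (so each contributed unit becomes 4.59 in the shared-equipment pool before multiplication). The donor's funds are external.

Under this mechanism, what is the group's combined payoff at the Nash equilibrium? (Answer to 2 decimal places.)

Under the mechanism each unit contributed yields 1.7 × 4.59 / 7 = 1.1147 back to its contributor per unit of net cost, which exceeds 1, making full contribution the dominant choice for everyone.
At the Nash equilibrium everyone contributes 47. Group total payoff = 1.7 × 4.59 × 329 = 2567.19.

2567.19 hours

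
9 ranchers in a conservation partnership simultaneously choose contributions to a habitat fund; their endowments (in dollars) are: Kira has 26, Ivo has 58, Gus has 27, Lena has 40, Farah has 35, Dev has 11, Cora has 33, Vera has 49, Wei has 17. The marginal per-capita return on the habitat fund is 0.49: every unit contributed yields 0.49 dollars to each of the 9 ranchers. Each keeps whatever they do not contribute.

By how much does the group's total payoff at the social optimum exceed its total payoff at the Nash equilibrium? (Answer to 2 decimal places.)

1009.36 dollars

The private return per contributed unit is 0.49 < 1 for everyone, so the Nash equilibrium is zero contribution and the group total is Σ E_j = 26 + 58 + 27 + 40 + 35 + 11 + 33 + 49 + 17 = 296.
Each contributed unit returns 4.410 to the group, so the social optimum is full contribution by everyone: group total = 4.410 × 296 = 1305.36.
Efficiency loss = (4.410 − 1) × 296 = 1009.36.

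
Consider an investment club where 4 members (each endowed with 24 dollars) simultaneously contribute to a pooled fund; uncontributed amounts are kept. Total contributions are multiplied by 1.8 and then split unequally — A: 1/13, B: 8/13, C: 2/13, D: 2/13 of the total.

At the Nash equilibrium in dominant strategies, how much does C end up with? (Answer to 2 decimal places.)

30.65 dollars

Player j's private return per contributed unit is 1.8 × (j's share). Contributing is weakly dominant for j when that share is at least 1/1.8 = 0.5556, and contributing 0 is dominant otherwise.
B alone (share 8/13) is above the threshold, contributing 24; the remaining 3 contribute 0. Total contributed: 24.
C keeps 24 and receives 1.8 × 24 × 2/13 = 6.65 from the pooled fund, for a payoff of 30.65.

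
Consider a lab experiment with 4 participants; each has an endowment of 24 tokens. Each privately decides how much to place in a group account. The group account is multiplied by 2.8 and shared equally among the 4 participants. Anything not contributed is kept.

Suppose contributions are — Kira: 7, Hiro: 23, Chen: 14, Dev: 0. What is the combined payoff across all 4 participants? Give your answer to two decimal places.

Total contributed: 7 + 23 + 14 + 0 = 44; total kept: 4 × 24 − 44 = 52.
The group account pays out 2.8 × 44 = 123.20 in aggregate.
Group total = 52 + 123.20 = 175.20.

175.20 tokens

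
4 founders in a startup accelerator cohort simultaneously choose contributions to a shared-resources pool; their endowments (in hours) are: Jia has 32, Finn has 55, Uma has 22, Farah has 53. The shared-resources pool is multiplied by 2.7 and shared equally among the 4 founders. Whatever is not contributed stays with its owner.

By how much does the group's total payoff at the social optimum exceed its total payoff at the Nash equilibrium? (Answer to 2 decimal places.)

The private return per contributed unit is 2.7/4 = 0.6750 < 1 for every player regardless of endowment, so the Nash equilibrium is zero contribution and the group total is Σ E_j = 32 + 55 + 22 + 53 = 162.
Each contributed unit returns 2.700 to the group, so the social optimum is full contribution by everyone: group total = 2.700 × 162 = 437.40.
Efficiency loss = (2.700 − 1) × 162 = 275.40.

275.40 hours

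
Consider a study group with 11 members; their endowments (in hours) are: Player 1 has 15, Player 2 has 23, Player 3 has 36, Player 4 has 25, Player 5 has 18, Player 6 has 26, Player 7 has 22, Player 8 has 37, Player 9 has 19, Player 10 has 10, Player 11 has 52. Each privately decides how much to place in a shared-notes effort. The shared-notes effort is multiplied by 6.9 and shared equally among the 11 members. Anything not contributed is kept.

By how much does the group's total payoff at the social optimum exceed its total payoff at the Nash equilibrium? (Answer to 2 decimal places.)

The private return per contributed unit is 6.9/11 = 0.6273 < 1 for every player regardless of endowment, so the Nash equilibrium is zero contribution and the group total is Σ E_j = 15 + 23 + 36 + 25 + 18 + 26 + 22 + 37 + 19 + 10 + 52 = 283.
Each contributed unit returns 6.900 to the group, so the social optimum is full contribution by everyone: group total = 6.900 × 283 = 1952.70.
Efficiency loss = (6.900 − 1) × 283 = 1669.70.

1669.70 hours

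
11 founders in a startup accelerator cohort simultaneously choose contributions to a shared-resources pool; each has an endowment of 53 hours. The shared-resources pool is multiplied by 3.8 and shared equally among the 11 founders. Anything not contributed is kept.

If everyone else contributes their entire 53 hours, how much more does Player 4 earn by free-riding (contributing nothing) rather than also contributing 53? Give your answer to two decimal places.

Switching from a contribution of 53 to 0 lets Player 4 keep an extra 53 hours, but lowers the shared-resources pool by 53, which costs Player 4 their own share of that drop: 3.8/11 × 53 = 18.31.
Net gain = 53 − 18.31 = 34.69. The private return per contributed unit (0.3455) is below 1, so free-riding is indeed the best response regardless of what the others do.

34.69 hours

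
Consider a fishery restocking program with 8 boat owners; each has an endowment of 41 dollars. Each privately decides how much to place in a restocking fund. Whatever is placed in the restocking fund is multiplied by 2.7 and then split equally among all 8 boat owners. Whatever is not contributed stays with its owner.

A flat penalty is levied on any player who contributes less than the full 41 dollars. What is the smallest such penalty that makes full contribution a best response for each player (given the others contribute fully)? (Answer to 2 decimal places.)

Given the others contribute fully, the best deviation is to contribute 0 (any partial contribution still incurs the fine and gives up units whose private return 0.3375 is below 1).
Deviating from 41 to 0 saves 41 dollars but forfeits the deviator's share of the drop in the restocking fund: 2.7/8 × 41 = 13.84.
So the deviation gain is 41 − 13.84 = 27.16, and the fine must be at least 27.16 dollars to wipe it out.

27.16 dollars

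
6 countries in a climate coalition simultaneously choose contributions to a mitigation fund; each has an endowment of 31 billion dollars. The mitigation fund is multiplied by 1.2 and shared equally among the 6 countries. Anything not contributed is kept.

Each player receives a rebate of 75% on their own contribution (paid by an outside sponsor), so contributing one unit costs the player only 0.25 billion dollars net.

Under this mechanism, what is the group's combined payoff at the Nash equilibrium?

186.00 billion dollars

Even with the mechanism, each unit contributed returns only (1.2/6) / 0.25 = 0.8000 per unit of net cost, so contributing nothing is still dominant.
At the Nash equilibrium no one contributes; group total payoff = 6 × 31 = 186.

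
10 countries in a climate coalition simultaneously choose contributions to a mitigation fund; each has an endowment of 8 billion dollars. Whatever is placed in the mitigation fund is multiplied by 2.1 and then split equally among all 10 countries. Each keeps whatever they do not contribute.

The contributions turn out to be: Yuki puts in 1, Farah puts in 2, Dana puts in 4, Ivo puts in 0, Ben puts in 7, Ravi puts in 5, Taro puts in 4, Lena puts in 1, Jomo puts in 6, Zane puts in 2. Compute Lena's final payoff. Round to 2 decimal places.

13.72 billion dollars

Total contributed: 1 + 2 + 4 + 0 + 7 + 5 + 4 + 1 + 6 + 2 = 32.
Each receives 2.1 × 32 / 10 = 6.72 from the mitigation fund.
Lena keeps 8 − 1 = 7, so Lena's payoff is 7 + 6.72 = 13.72.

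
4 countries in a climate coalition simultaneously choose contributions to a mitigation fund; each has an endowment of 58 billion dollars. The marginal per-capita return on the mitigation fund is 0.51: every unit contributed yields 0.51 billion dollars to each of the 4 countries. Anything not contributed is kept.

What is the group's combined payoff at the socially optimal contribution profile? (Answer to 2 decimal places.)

473.28 billion dollars

Each contributed unit returns 2.040 to the group as a whole (0.51 to each of 4 players), which exceeds 1, so the social optimum is full contribution: group total = 2.040 × 232 = 473.28.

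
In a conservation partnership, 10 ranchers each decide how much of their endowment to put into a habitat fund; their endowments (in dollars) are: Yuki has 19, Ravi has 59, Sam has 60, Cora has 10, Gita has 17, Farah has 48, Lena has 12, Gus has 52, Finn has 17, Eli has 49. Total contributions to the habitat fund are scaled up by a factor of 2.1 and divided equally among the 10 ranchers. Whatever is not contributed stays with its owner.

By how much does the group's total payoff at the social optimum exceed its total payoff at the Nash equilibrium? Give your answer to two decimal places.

The private return per contributed unit is 2.1/10 = 0.2100 < 1 for every player regardless of endowment, so the Nash equilibrium is zero contribution and the group total is Σ E_j = 19 + 59 + 60 + 10 + 17 + 48 + 12 + 52 + 17 + 49 = 343.
Each contributed unit returns 2.100 to the group, so the social optimum is full contribution by everyone: group total = 2.100 × 343 = 720.30.
Efficiency loss = (2.100 − 1) × 343 = 377.30.

377.30 dollars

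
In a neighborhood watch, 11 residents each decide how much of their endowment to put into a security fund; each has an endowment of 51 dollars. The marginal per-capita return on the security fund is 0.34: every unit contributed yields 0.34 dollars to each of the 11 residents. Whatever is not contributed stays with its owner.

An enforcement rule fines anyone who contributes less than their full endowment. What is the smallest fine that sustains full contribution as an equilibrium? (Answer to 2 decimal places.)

Given the others contribute fully, the best deviation is to contribute 0 (any partial contribution still incurs the fine and gives up units whose private return 0.34 is below 1).
Deviating from 51 to 0 saves 51 dollars but forfeits the deviator's share of the drop in the security fund: 0.34 × 51 = 17.34.
So the deviation gain is 51 − 17.34 = 33.66, and the fine must be at least 33.66 dollars to wipe it out.

33.66 dollars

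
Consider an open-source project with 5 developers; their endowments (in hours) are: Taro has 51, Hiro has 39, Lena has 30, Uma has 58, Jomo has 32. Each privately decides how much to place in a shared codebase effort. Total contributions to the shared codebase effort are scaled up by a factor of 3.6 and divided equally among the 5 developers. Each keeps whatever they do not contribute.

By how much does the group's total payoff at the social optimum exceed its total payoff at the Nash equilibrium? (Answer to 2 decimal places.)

546.00 hours

The private return per contributed unit is 3.6/5 = 0.7200 < 1 for every player regardless of endowment, so the Nash equilibrium is zero contribution and the group total is Σ E_j = 51 + 39 + 30 + 58 + 32 = 210.
Each contributed unit returns 3.600 to the group, so the social optimum is full contribution by everyone: group total = 3.600 × 210 = 756.00.
Efficiency loss = (3.600 − 1) × 210 = 546.00.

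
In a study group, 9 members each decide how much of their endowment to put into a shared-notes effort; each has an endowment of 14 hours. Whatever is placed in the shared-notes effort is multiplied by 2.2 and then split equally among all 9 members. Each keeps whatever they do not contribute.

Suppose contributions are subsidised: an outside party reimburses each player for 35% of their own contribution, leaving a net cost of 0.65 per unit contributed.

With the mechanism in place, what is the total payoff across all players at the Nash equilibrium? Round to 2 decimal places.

126.00 hours

Even with the mechanism, each unit contributed returns only (2.2/9) / 0.65 = 0.3761 per unit of net cost, so contributing nothing is still dominant.
At the Nash equilibrium no one contributes; group total payoff = 9 × 14 = 126.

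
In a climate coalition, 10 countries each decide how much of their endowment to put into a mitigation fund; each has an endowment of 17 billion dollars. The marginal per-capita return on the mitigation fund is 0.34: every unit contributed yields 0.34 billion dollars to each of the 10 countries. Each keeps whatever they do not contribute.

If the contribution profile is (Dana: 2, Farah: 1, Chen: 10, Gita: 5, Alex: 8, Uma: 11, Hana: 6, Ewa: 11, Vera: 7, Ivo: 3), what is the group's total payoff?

Total contributed: 2 + 1 + 10 + 5 + 8 + 11 + 6 + 11 + 7 + 3 = 64; total kept: 10 × 17 − 64 = 106.
The mitigation fund pays out 0.34 × 10 × 64 = 217.60 in aggregate.
Group total = 106 + 217.60 = 323.60.

323.60 billion dollars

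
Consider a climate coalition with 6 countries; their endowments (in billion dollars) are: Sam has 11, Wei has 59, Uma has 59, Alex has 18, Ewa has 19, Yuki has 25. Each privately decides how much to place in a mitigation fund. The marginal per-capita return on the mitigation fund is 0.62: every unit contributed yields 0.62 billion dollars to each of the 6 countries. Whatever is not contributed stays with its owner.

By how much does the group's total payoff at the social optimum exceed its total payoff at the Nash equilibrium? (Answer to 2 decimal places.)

The private return per contributed unit is 0.62 < 1 for everyone, so the Nash equilibrium is zero contribution and the group total is Σ E_j = 11 + 59 + 59 + 18 + 19 + 25 = 191.
Each contributed unit returns 3.720 to the group, so the social optimum is full contribution by everyone: group total = 3.720 × 191 = 710.52.
Efficiency loss = (3.720 − 1) × 191 = 519.52.

519.52 billion dollars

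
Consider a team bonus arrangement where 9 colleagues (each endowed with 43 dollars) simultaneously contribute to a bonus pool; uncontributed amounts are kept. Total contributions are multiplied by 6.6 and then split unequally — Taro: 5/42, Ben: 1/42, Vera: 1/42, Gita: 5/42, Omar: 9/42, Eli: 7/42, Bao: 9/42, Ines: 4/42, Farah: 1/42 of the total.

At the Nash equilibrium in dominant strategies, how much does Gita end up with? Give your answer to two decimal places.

144.36 dollars

Player j's private return per contributed unit is 6.6 × (j's share). Contributing is weakly dominant for j when that share is at least 1/6.6 = 0.1515, and contributing 0 is dominant otherwise.
The shares above 0.1515 belong to Omar, Eli and Bao, contributing 43 each; the remaining 6 contribute 0. Total contributed: 129.
Gita keeps 43 and receives 6.6 × 129 × 5/42 = 101.36 from the bonus pool, for a payoff of 144.36.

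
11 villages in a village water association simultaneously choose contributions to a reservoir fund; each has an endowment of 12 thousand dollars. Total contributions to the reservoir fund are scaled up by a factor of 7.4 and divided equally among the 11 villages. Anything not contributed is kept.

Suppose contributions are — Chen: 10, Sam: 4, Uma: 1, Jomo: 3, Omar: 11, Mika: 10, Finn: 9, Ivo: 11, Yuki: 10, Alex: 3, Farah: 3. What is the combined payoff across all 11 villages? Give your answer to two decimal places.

Total contributed: 10 + 4 + 1 + 3 + 11 + 10 + 9 + 11 + 10 + 3 + 3 = 75; total kept: 11 × 12 − 75 = 57.
The reservoir fund pays out 7.4 × 75 = 555.00 in aggregate.
Group total = 57 + 555.00 = 612.00.

612.00 thousand dollars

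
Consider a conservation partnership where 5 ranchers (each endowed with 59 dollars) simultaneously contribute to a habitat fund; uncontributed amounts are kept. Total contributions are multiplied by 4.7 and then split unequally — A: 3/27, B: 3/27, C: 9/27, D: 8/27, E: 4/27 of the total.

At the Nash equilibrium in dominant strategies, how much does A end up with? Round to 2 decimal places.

Each unit j contributes comes back to j as 4.7 × (j's share), so j prefers to contribute only if that share exceeds 1/4.7 = 0.2128; otherwise keeping the unit dominates.
The shares above 0.2128 belong to C and D, contributing 59 each; the remaining 3 contribute 0. Total contributed: 118.
A keeps 59 and receives 4.7 × 118 × 3/27 = 61.62 from the habitat fund, for a payoff of 120.62.

120.62 dollars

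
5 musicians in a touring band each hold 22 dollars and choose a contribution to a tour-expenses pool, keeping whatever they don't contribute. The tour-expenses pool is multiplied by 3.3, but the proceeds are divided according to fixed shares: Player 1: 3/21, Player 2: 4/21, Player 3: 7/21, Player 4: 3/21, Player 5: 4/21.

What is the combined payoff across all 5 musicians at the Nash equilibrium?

Each unit j contributes comes back to j as 3.3 × (j's share), so j prefers to contribute only if that share exceeds 1/3.3 = 0.3030; otherwise keeping the unit dominates.
The only share above 0.3030 is Player 3's 7/21, contributing 22; the remaining 4 contribute 0. Total contributed: 22.
The tour-expenses pool pays out 3.3 × 22 = 72.60 in total (split across the unequal shares, but the aggregate is all that matters for the group sum).
The 4 free-riders keep 22 each, adding 88. Group total = 88 + 72.60 = 160.60.

160.60 dollars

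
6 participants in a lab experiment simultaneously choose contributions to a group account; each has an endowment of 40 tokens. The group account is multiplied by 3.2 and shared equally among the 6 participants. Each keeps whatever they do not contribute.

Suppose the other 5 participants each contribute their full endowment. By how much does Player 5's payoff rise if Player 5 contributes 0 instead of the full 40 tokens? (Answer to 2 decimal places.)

Switching from a contribution of 40 to 0 lets Player 5 keep an extra 40 tokens, but lowers the group account by 40, which costs Player 5 their own share of that drop: 3.2/6 × 40 = 21.33.
Net gain = 40 − 21.33 = 18.67. The private return per contributed unit (0.5333) is below 1, so free-riding is indeed the best response regardless of what the others do.

18.67 tokens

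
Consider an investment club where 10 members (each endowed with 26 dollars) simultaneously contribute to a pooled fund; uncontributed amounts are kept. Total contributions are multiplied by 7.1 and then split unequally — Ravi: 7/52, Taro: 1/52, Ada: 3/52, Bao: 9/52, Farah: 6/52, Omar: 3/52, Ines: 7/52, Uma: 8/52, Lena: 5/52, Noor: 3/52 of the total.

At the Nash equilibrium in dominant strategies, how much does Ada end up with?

47.30 dollars

For player j, contributing a unit is worthwhile iff 7.1 × (j's share) ≥ 1, i.e. iff j's share is at least 0.1408.
Bao and Uma are above the threshold, contributing 26 each; the remaining 8 contribute 0. Total contributed: 52.
Ada keeps 26 and receives 7.1 × 52 × 3/52 = 21.30 from the pooled fund, for a payoff of 47.30.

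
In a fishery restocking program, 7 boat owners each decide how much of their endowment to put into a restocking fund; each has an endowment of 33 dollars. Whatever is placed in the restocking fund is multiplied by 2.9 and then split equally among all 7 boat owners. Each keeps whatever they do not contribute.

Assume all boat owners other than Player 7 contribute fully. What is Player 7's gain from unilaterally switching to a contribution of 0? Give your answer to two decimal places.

19.33 dollars

Switching from a contribution of 33 to 0 lets Player 7 keep an extra 33 dollars, but lowers the restocking fund by 33, which costs Player 7 their own share of that drop: 2.9/7 × 33 = 13.67.
Net gain = 33 − 13.67 = 19.33. The private return per contributed unit (0.4143) is below 1, so free-riding is indeed the best response regardless of what the others do.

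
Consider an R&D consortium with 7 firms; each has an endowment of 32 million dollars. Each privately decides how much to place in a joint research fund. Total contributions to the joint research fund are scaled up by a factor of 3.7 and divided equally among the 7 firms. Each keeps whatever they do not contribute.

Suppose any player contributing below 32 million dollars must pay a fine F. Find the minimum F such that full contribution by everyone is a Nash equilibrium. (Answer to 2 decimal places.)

15.09 million dollars

Given the others contribute fully, the best deviation is to contribute 0 (any partial contribution still incurs the fine and gives up units whose private return 0.5286 is below 1).
Deviating from 32 to 0 saves 32 million dollars but forfeits the deviator's share of the drop in the joint research fund: 3.7/7 × 32 = 16.91.
So the deviation gain is 32 − 16.91 = 15.09, and the fine must be at least 15.09 million dollars to wipe it out.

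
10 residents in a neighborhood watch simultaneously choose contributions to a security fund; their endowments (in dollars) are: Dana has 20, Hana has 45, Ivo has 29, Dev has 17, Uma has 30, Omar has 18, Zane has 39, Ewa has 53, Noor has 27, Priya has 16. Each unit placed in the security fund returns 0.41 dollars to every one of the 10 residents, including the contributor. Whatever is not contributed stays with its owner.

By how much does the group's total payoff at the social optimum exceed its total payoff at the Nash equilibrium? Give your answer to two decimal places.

The private return per contributed unit is 0.41 < 1 for everyone, so the Nash equilibrium is zero contribution and the group total is Σ E_j = 20 + 45 + 29 + 17 + 30 + 18 + 39 + 53 + 27 + 16 = 294.
Each contributed unit returns 4.100 to the group, so the social optimum is full contribution by everyone: group total = 4.100 × 294 = 1205.40.
Efficiency loss = (4.100 − 1) × 294 = 911.40.

911.40 dollars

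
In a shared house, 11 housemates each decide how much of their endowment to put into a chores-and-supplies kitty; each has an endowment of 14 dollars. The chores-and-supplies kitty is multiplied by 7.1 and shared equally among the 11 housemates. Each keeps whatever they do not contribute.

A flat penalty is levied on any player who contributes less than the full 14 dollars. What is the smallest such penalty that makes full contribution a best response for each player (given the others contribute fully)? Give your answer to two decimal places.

4.96 dollars

Given the others contribute fully, the best deviation is to contribute 0 (any partial contribution still incurs the fine and gives up units whose private return 0.6455 is below 1).
Deviating from 14 to 0 saves 14 dollars but forfeits the deviator's share of the drop in the chores-and-supplies kitty: 7.1/11 × 14 = 9.04.
So the deviation gain is 14 − 9.04 = 4.96, and the fine must be at least 4.96 dollars to wipe it out.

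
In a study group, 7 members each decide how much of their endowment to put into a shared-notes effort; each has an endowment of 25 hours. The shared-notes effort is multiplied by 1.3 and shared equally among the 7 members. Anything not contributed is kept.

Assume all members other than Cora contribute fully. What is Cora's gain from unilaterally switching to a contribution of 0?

Switching from a contribution of 25 to 0 lets Cora keep an extra 25 hours, but lowers the shared-notes effort by 25, which costs Cora their own share of that drop: 1.3/7 × 25 = 4.64.
Net gain = 25 − 4.64 = 20.36. The private return per contributed unit (0.1857) is below 1, so free-riding is indeed the best response regardless of what the others do.

20.36 hours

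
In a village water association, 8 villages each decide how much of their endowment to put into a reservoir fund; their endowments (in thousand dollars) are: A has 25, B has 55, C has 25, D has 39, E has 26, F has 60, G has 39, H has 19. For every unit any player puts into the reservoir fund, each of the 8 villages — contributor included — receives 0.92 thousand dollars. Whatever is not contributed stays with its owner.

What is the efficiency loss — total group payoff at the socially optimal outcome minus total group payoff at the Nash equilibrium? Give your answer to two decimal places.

1831.68 thousand dollars

The private return per contributed unit is 0.92 < 1 for everyone, so the Nash equilibrium is zero contribution and the group total is Σ E_j = 25 + 55 + 25 + 39 + 26 + 60 + 39 + 19 = 288.
Each contributed unit returns 7.360 to the group, so the social optimum is full contribution by everyone: group total = 7.360 × 288 = 2119.68.
Efficiency loss = (7.360 − 1) × 288 = 1831.68.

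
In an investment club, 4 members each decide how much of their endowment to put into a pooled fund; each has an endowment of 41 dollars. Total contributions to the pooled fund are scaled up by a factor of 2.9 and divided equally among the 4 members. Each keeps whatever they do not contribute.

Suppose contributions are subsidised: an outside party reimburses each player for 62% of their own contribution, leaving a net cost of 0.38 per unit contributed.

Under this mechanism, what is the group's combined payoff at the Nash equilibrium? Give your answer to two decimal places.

577.28 dollars

Under the mechanism each unit contributed yields (2.9/4) / 0.38 = 1.9079 back to its contributor per unit of net cost, which exceeds 1, making full contribution the dominant choice for everyone.
So the Nash equilibrium is full contribution by all 4; the group earns 4 × (41 × 0.62 + 2.9 × 41) = 577.28.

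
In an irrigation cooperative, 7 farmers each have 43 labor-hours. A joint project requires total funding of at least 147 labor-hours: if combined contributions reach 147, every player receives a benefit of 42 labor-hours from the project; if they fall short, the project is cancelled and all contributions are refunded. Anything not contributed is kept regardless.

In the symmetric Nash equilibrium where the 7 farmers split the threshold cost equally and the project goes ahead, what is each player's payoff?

64 labor-hours

Equal share of the threshold: 147/7 = 21.
At this profile no one gains by cutting their contribution: any cut drops the total below 147, the project is cancelled, contributions are refunded, and the deviator ends with 43, which is less than 43 − 21 + 42 = 64. Contributing more than 21 just wastes the excess. So contributing exactly 21 is a best response.
Each player's payoff: 43 − 21 + 42 = 64.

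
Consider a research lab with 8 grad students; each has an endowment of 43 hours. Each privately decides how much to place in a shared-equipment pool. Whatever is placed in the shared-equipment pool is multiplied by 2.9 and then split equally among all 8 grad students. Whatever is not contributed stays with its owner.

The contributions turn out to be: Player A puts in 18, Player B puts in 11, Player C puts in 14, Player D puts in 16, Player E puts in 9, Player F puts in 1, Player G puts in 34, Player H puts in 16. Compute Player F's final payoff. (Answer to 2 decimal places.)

85.14 hours

Total contributed: 18 + 11 + 14 + 16 + 9 + 1 + 34 + 16 = 119.
Each receives 2.9 × 119 / 8 = 43.14 from the shared-equipment pool.
Player F keeps 43 − 1 = 42, so Player F's payoff is 42 + 43.14 = 85.14.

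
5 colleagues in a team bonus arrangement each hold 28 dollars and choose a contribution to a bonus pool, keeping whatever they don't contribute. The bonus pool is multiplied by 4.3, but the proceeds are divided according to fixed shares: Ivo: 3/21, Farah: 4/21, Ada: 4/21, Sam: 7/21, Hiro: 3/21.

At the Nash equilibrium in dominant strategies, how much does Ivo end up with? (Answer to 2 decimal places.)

45.20 dollars

For player j, contributing a unit is worthwhile iff 4.3 × (j's share) ≥ 1, i.e. iff j's share is at least 0.2326.
Only Sam (7/21) clears that bar, contributing 28; the remaining 4 contribute 0. Total contributed: 28.
Ivo keeps 28 and receives 4.3 × 28 × 3/21 = 17.20 from the bonus pool, for a payoff of 45.20.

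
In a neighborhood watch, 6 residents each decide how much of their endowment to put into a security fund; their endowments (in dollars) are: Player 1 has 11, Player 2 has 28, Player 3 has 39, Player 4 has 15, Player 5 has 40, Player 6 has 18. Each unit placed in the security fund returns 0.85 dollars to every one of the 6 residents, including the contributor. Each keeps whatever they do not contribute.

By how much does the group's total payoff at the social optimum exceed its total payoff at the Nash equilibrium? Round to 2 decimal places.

619.10 dollars

The private return per contributed unit is 0.85 < 1 for everyone, so the Nash equilibrium is zero contribution and the group total is Σ E_j = 11 + 28 + 39 + 15 + 40 + 18 = 151.
Each contributed unit returns 5.100 to the group, so the social optimum is full contribution by everyone: group total = 5.100 × 151 = 770.10.
Efficiency loss = (5.100 − 1) × 151 = 619.10.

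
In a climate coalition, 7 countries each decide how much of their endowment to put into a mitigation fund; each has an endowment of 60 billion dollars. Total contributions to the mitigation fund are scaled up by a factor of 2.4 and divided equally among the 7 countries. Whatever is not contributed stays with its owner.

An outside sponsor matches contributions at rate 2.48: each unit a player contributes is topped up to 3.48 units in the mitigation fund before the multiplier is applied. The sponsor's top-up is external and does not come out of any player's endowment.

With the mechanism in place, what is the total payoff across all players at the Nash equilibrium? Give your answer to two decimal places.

3507.84 billion dollars

Under the mechanism each unit contributed yields 2.4 × 3.48 / 7 = 1.1931 back to its contributor per unit of net cost, which exceeds 1, making full contribution the dominant choice for everyone.
So the Nash equilibrium is full contribution by all 7; the group earns 2.4 × 3.48 × 420 = 3507.84.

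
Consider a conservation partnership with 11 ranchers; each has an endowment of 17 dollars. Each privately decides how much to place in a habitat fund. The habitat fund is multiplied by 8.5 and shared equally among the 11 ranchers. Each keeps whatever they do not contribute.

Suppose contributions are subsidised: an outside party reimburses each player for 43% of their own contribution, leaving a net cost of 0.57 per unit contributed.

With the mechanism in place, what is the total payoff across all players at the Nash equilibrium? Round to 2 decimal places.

1669.91 dollars

The effective private return per unit is now (8.5/11) / 0.57 = 1.3557 > 1, so every player's dominant strategy flips to full contribution.
So the Nash equilibrium is full contribution by all 11; the group earns 11 × (17 × 0.43 + 8.5 × 17) = 1669.91.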